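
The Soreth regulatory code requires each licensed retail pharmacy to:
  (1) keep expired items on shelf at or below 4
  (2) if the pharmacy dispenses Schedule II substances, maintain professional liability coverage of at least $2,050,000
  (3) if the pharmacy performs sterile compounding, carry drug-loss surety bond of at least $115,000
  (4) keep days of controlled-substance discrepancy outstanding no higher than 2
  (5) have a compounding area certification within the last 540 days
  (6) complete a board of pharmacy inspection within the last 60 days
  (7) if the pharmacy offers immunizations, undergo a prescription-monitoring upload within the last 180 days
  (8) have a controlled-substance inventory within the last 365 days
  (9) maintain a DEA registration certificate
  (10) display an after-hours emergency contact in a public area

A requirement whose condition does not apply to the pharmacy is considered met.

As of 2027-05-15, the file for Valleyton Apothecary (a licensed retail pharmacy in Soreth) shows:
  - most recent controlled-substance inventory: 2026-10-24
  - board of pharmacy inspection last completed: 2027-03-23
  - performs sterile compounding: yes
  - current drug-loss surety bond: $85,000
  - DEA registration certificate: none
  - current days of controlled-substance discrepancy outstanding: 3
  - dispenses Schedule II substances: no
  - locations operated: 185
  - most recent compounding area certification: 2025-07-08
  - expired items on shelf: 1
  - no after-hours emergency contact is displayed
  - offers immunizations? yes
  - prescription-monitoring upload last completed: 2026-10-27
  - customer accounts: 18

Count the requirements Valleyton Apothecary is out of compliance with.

6

1. expired items on shelf 1 ≤ 4 → met
2. condition 'dispenses Schedule II substances' does not hold → requirement n/a → met
3. condition 'performs sterile compounding' holds; drug-loss surety bond $85,000 < $115,000 → not met
4. days of controlled-substance discrepancy outstanding 3 > 2 → not met
5. compounding area certification 676 days ago vs limit 540 → not met
6. board of pharmacy inspection 53 days ago vs limit 60 → met
7. condition 'offers immunizations' holds; prescription-monitoring upload 200 days ago vs limit 180 → not met
8. controlled-substance inventory 203 days ago vs limit 365 → met
9. DEA registration certificate absent → not met
10. after-hours emergency contact absent → not met
Not met: 6 of 10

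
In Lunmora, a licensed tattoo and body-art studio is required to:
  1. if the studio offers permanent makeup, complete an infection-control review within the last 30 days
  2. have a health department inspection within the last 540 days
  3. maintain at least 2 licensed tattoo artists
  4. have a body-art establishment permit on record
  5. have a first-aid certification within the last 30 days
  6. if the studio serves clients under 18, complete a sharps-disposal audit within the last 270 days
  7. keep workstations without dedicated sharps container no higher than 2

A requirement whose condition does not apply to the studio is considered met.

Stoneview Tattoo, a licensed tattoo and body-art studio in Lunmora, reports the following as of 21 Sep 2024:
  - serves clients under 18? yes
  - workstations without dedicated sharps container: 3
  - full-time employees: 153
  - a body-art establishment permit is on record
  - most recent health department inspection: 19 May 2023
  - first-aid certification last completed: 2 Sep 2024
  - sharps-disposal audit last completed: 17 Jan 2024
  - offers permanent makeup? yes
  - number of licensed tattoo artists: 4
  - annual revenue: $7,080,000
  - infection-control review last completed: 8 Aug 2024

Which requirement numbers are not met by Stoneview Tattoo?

1. condition 'offers permanent makeup' holds; infection-control review 44 days ago vs limit 30 → not met
2. health department inspection 491 days ago vs limit 540 → met
3. licensed tattoo artists 4 ≥ 2 → met
4. body-art establishment permit present → met
5. first-aid certification 19 days ago vs limit 30 → met
6. condition 'serves clients under 18' holds; sharps-disposal audit 248 days ago vs limit 270 → met
7. workstations without dedicated sharps container 3 > 2 → not met
Not met: 1, 7

1, 7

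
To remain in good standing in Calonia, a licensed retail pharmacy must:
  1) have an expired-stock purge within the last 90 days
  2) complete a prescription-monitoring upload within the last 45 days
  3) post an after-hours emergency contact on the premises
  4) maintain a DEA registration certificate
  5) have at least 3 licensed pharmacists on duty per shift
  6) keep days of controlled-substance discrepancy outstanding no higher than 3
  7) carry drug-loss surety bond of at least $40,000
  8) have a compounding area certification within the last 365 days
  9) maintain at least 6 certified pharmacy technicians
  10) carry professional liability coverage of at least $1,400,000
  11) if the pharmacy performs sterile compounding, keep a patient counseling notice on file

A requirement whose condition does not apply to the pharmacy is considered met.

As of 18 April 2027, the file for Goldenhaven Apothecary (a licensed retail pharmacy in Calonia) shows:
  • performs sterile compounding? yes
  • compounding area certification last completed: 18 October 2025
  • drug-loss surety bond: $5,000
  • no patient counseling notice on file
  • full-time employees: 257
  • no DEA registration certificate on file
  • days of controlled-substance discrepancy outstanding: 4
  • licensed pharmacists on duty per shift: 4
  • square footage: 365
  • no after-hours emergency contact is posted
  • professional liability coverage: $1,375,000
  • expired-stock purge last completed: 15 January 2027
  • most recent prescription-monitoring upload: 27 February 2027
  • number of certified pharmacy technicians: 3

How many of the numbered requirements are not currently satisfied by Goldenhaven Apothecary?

1. expired-stock purge 93 days ago vs limit 90 → not met
2. prescription-monitoring upload 50 days ago vs limit 45 → not met
3. after-hours emergency contact absent → not met
4. DEA registration certificate absent → not met
5. licensed pharmacists on duty per shift 4 ≥ 3 → met
6. days of controlled-substance discrepancy outstanding 4 > 3 → not met
7. drug-loss surety bond $5,000 < $40,000 → not met
8. compounding area certification 547 days ago vs limit 365 → not met
9. certified pharmacy technicians 3 < 6 → not met
10. professional liability coverage $1,375,000 < $1,400,000 → not met
11. condition 'performs sterile compounding' holds; patient counseling notice absent → not met
Not met: 10 of 11

10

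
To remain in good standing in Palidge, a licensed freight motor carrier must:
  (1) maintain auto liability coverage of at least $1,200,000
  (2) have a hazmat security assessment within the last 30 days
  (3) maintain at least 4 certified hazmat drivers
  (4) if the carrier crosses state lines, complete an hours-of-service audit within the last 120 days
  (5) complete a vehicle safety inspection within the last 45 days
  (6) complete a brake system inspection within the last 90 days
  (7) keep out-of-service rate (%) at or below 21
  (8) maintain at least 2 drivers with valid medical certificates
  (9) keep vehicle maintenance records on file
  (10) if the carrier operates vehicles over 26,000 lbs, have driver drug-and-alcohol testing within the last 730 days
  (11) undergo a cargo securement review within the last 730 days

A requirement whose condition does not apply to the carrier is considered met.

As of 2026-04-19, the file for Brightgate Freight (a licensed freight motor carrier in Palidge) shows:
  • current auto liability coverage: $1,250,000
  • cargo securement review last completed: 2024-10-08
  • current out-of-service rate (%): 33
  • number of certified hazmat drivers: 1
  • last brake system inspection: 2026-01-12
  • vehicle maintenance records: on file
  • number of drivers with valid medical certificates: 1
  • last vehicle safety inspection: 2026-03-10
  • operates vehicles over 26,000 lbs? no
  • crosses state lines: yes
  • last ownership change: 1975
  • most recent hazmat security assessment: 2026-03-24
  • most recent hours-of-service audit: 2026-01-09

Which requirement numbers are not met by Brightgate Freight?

1. auto liability coverage $1,250,000 ≥ $1,200,000 → met
2. hazmat security assessment 26 days ago vs limit 30 → met
3. certified hazmat drivers 1 < 4 → not met
4. condition 'crosses state lines' holds; hours-of-service audit 100 days ago vs limit 120 → met
5. vehicle safety inspection 40 days ago vs limit 45 → met
6. brake system inspection 97 days ago vs limit 90 → not met
7. out-of-service rate (%) 33 > 21 → not met
8. drivers with valid medical certificates 1 < 2 → not met
9. vehicle maintenance records present → met
10. condition 'operates vehicles over 26,000 lbs' does not hold → requirement n/a → met
11. cargo securement review 558 days ago vs limit 730 → met
Not met: 3, 6, 7, 8

3, 6, 7, 8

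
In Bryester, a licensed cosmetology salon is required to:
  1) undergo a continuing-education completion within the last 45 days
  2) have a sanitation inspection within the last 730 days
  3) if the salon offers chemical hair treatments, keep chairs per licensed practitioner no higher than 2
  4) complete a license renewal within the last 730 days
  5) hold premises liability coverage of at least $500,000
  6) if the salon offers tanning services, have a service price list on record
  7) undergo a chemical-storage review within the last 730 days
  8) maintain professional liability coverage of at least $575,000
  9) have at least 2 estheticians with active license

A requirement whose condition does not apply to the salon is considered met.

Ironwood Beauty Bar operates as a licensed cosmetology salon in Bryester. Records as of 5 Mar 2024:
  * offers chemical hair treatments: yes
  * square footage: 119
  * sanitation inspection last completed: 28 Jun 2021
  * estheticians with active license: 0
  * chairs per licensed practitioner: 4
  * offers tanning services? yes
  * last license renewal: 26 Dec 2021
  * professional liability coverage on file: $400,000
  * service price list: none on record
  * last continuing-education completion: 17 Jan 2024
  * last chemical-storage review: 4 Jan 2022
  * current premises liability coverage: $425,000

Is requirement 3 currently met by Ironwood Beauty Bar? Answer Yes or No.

3. condition 'offers chemical hair treatments' holds; chairs per licensed practitioner 4 > 2 → not met

No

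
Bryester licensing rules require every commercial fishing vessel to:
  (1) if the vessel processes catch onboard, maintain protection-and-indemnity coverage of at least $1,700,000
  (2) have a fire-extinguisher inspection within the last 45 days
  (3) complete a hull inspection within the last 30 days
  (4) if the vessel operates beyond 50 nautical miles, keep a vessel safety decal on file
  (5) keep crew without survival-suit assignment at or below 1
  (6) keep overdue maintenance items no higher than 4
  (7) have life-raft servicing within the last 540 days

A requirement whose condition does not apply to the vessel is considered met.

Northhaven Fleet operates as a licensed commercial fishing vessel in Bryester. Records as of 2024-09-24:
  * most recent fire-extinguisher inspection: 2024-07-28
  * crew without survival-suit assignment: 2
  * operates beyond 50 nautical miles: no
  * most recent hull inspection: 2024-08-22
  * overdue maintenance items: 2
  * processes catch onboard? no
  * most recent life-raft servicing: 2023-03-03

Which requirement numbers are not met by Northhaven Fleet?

1. condition 'processes catch onboard' does not hold → requirement n/a → met
2. fire-extinguisher inspection 58 days ago vs limit 45 → not met
3. hull inspection 33 days ago vs limit 30 → not met
4. condition 'operates beyond 50 nautical miles' does not hold → requirement n/a → met
5. crew without survival-suit assignment 2 > 1 → not met
6. overdue maintenance items 2 ≤ 4 → met
7. life-raft servicing 571 days ago vs limit 540 → not met
Not met: 2, 3, 5, 7

2, 3, 5, 7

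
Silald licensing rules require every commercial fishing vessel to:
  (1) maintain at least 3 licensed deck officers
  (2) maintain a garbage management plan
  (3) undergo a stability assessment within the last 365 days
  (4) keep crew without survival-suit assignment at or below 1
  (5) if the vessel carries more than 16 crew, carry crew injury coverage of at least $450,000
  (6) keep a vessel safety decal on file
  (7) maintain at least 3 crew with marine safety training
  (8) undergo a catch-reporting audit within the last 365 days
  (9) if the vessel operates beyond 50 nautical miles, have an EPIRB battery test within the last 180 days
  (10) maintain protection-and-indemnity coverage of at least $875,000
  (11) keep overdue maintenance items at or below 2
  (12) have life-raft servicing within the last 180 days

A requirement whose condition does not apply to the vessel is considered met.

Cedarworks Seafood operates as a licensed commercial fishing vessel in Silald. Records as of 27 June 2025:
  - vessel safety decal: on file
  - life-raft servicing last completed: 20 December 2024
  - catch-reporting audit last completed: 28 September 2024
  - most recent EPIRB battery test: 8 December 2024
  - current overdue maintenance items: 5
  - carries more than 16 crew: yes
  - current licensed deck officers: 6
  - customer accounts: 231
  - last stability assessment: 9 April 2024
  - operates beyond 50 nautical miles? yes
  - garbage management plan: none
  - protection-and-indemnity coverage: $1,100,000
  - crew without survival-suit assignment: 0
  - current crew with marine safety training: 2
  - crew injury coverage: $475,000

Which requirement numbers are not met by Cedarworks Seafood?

2, 3, 7, 9, 11, 12

1. licensed deck officers 6 ≥ 3 → met
2. garbage management plan absent → not met
3. stability assessment 444 days ago vs limit 365 → not met
4. crew without survival-suit assignment 0 ≤ 1 → met
5. condition 'carries more than 16 crew' holds; crew injury coverage $475,000 ≥ $450,000 → met
6. vessel safety decal present → met
7. crew with marine safety training 2 < 3 → not met
8. catch-reporting audit 272 days ago vs limit 365 → met
9. condition 'operates beyond 50 nautical miles' holds; EPIRB battery test 201 days ago vs limit 180 → not met
10. protection-and-indemnity coverage $1,100,000 ≥ $875,000 → met
11. overdue maintenance items 5 > 2 → not met
12. life-raft servicing 189 days ago vs limit 180 → not met
Not met: 2, 3, 7, 9, 11, 12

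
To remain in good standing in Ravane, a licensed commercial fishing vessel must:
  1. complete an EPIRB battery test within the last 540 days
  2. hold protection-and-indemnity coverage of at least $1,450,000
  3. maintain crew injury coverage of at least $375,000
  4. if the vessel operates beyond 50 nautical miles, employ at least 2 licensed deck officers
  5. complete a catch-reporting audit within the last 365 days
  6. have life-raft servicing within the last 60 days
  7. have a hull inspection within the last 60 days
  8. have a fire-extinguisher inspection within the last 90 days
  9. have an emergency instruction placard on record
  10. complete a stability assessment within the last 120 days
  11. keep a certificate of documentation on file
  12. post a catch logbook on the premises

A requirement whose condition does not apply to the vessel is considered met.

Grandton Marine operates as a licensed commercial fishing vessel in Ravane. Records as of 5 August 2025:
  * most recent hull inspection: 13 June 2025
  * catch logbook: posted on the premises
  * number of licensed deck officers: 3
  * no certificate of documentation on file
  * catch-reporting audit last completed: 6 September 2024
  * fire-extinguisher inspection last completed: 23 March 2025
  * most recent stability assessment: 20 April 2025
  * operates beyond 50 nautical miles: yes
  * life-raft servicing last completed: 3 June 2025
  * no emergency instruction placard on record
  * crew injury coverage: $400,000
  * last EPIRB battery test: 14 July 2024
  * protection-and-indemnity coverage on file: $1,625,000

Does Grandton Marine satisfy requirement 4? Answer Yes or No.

4. condition 'operates beyond 50 nautical miles' holds; licensed deck officers 3 ≥ 2 → met

Yes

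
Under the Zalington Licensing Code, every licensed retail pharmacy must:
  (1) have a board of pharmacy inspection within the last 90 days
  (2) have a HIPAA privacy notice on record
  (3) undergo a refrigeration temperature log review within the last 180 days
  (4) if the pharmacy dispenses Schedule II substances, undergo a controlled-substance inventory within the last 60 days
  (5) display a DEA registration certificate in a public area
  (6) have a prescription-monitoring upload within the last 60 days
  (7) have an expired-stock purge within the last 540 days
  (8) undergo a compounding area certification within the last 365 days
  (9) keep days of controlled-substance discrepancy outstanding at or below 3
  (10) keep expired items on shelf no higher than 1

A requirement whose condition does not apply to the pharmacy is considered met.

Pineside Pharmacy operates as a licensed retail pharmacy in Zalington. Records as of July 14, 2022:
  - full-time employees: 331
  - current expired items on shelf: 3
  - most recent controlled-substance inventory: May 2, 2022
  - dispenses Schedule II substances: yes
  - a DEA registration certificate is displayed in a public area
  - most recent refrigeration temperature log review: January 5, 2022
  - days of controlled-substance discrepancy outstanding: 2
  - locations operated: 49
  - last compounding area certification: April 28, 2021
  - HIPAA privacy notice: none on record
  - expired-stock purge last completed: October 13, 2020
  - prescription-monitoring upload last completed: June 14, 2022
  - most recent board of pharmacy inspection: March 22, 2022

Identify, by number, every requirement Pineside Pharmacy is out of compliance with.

1, 2, 3, 4, 7, 8, 10

1. board of pharmacy inspection 114 days ago vs limit 90 → not met
2. HIPAA privacy notice absent → not met
3. refrigeration temperature log review 190 days ago vs limit 180 → not met
4. condition 'dispenses Schedule II substances' holds; controlled-substance inventory 73 days ago vs limit 60 → not met
5. DEA registration certificate present → met
6. prescription-monitoring upload 30 days ago vs limit 60 → met
7. expired-stock purge 639 days ago vs limit 540 → not met
8. compounding area certification 442 days ago vs limit 365 → not met
9. days of controlled-substance discrepancy outstanding 2 ≤ 3 → met
10. expired items on shelf 3 > 1 → not met
Not met: 1, 2, 3, 4, 7, 8, 10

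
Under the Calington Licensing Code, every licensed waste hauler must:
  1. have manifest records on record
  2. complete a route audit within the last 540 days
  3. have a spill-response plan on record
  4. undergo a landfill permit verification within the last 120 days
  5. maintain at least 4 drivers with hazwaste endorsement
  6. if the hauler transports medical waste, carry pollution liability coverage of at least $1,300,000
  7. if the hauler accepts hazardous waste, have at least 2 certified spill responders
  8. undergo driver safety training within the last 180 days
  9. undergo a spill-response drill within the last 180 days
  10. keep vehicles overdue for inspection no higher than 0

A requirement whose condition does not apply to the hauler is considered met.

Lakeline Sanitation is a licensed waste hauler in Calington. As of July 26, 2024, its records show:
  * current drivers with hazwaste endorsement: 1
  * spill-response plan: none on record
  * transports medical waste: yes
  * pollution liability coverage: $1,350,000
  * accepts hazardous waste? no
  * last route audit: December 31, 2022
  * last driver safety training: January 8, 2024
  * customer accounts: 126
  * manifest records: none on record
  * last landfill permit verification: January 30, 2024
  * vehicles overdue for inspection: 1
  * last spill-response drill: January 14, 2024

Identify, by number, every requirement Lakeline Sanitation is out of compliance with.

1, 2, 3, 4, 5, 8, 9, 10

1. manifest records absent → not met
2. route audit 573 days ago vs limit 540 → not met
3. spill-response plan absent → not met
4. landfill permit verification 178 days ago vs limit 120 → not met
5. drivers with hazwaste endorsement 1 < 4 → not met
6. condition 'transports medical waste' holds; pollution liability coverage $1,350,000 ≥ $1,300,000 → met
7. condition 'accepts hazardous waste' does not hold → requirement n/a → met
8. driver safety training 200 days ago vs limit 180 → not met
9. spill-response drill 194 days ago vs limit 180 → not met
10. vehicles overdue for inspection 1 > 0 → not met
Not met: 1, 2, 3, 4, 5, 8, 9, 10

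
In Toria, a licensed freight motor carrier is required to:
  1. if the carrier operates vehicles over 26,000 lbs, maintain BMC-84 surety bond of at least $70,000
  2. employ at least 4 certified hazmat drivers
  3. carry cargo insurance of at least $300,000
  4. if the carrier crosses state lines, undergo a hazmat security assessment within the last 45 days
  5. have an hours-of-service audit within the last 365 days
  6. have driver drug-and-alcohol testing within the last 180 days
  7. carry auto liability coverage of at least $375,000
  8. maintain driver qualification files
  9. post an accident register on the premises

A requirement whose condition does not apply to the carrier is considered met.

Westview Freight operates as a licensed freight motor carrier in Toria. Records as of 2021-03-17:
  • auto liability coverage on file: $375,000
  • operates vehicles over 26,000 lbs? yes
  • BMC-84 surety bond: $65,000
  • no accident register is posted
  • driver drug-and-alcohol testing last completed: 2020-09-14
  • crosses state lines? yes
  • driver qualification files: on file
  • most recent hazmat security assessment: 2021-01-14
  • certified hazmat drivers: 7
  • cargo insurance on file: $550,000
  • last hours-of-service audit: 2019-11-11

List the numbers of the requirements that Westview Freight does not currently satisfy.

1. condition 'operates vehicles over 26,000 lbs' holds; BMC-84 surety bond $65,000 < $70,000 → not met
2. certified hazmat drivers 7 ≥ 4 → met
3. cargo insurance $550,000 ≥ $300,000 → met
4. condition 'crosses state lines' holds; hazmat security assessment 62 days ago vs limit 45 → not met
5. hours-of-service audit 492 days ago vs limit 365 → not met
6. driver drug-and-alcohol testing 184 days ago vs limit 180 → not met
7. auto liability coverage $375,000 ≥ $375,000 → met
8. driver qualification files present → met
9. accident register absent → not met
Not met: 1, 4, 5, 6, 9

1, 4, 5, 6, 9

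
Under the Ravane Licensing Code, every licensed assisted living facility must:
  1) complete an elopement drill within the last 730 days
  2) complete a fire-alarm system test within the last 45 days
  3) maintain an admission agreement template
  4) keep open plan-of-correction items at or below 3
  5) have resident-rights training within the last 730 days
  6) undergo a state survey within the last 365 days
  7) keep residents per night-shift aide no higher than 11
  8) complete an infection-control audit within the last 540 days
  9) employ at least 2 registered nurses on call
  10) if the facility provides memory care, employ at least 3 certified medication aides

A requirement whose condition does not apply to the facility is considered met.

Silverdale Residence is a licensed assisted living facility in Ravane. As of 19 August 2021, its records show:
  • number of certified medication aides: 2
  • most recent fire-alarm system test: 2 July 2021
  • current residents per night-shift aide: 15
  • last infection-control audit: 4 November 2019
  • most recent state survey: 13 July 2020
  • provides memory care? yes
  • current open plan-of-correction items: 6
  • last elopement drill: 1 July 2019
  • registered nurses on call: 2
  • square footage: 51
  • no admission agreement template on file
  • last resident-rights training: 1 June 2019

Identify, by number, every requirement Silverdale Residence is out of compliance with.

1. elopement drill 780 days ago vs limit 730 → not met
2. fire-alarm system test 48 days ago vs limit 45 → not met
3. admission agreement template absent → not met
4. open plan-of-correction items 6 > 3 → not met
5. resident-rights training 810 days ago vs limit 730 → not met
6. state survey 402 days ago vs limit 365 → not met
7. residents per night-shift aide 15 > 11 → not met
8. infection-control audit 654 days ago vs limit 540 → not met
9. registered nurses on call 2 ≥ 2 → met
10. condition 'provides memory care' holds; certified medication aides 2 < 3 → not met
Not met: 1, 2, 3, 4, 5, 6, 7, 8, 10

1, 2, 3, 4, 5, 6, 7, 8, 10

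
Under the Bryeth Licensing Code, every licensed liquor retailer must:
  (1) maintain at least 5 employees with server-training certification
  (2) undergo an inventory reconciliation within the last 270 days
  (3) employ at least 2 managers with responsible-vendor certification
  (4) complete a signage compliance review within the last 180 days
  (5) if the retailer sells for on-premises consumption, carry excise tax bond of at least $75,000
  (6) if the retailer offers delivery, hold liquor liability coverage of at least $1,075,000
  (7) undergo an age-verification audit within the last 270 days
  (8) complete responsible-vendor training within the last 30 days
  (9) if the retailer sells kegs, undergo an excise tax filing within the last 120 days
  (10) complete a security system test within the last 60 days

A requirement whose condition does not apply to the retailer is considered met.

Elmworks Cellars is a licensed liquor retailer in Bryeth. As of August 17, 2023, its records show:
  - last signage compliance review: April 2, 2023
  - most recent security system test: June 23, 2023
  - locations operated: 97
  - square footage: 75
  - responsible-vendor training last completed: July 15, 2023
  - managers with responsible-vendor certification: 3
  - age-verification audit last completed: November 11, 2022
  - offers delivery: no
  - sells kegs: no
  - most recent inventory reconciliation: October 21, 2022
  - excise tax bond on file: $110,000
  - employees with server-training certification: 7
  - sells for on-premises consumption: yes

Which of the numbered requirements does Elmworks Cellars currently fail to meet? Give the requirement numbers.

1. employees with server-training certification 7 ≥ 5 → met
2. inventory reconciliation 300 days ago vs limit 270 → not met
3. managers with responsible-vendor certification 3 ≥ 2 → met
4. signage compliance review 137 days ago vs limit 180 → met
5. condition 'sells for on-premises consumption' holds; excise tax bond $110,000 ≥ $75,000 → met
6. condition 'offers delivery' does not hold → requirement n/a → met
7. age-verification audit 279 days ago vs limit 270 → not met
8. responsible-vendor training 33 days ago vs limit 30 → not met
9. condition 'sells kegs' does not hold → requirement n/a → met
10. security system test 55 days ago vs limit 60 → met
Not met: 2, 7, 8

2, 7, 8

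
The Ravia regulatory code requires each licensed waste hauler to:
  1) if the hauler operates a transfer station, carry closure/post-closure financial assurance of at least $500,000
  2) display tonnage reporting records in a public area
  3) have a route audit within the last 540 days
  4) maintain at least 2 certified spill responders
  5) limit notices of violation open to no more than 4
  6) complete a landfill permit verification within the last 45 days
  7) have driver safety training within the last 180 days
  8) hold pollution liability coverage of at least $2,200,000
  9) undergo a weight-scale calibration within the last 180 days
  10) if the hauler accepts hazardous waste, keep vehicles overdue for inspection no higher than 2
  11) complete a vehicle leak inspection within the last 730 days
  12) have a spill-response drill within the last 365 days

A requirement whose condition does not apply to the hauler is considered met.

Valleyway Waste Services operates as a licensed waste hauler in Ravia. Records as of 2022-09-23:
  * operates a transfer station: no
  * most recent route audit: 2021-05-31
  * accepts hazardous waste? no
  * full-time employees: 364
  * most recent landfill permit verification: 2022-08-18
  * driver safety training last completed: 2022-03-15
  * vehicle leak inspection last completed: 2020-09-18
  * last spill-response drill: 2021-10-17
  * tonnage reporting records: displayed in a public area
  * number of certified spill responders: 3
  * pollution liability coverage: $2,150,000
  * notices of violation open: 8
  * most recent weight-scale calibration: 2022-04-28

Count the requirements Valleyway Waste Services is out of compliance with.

1. condition 'operates a transfer station' does not hold → requirement n/a → met
2. tonnage reporting records present → met
3. route audit 480 days ago vs limit 540 → met
4. certified spill responders 3 ≥ 2 → met
5. notices of violation open 8 > 4 → not met
6. landfill permit verification 36 days ago vs limit 45 → met
7. driver safety training 192 days ago vs limit 180 → not met
8. pollution liability coverage $2,150,000 < $2,200,000 → not met
9. weight-scale calibration 148 days ago vs limit 180 → met
10. condition 'accepts hazardous waste' does not hold → requirement n/a → met
11. vehicle leak inspection 735 days ago vs limit 730 → not met
12. spill-response drill 341 days ago vs limit 365 → met
Not met: 4 of 12

4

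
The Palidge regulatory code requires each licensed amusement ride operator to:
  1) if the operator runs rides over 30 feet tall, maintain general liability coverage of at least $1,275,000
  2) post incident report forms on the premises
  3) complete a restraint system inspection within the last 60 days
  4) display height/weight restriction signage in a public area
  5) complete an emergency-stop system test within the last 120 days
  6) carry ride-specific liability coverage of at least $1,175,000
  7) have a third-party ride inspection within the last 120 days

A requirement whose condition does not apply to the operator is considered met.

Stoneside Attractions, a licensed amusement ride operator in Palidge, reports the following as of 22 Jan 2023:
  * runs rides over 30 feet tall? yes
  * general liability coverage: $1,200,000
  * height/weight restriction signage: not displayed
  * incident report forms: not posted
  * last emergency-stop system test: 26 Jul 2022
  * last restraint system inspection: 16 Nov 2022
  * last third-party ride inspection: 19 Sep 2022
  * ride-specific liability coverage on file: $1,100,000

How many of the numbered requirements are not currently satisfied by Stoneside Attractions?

1. condition 'runs rides over 30 feet tall' holds; general liability coverage $1,200,000 < $1,275,000 → not met
2. incident report forms absent → not met
3. restraint system inspection 67 days ago vs limit 60 → not met
4. height/weight restriction signage absent → not met
5. emergency-stop system test 180 days ago vs limit 120 → not met
6. ride-specific liability coverage $1,100,000 < $1,175,000 → not met
7. third-party ride inspection 125 days ago vs limit 120 → not met
Not met: 7 of 7

7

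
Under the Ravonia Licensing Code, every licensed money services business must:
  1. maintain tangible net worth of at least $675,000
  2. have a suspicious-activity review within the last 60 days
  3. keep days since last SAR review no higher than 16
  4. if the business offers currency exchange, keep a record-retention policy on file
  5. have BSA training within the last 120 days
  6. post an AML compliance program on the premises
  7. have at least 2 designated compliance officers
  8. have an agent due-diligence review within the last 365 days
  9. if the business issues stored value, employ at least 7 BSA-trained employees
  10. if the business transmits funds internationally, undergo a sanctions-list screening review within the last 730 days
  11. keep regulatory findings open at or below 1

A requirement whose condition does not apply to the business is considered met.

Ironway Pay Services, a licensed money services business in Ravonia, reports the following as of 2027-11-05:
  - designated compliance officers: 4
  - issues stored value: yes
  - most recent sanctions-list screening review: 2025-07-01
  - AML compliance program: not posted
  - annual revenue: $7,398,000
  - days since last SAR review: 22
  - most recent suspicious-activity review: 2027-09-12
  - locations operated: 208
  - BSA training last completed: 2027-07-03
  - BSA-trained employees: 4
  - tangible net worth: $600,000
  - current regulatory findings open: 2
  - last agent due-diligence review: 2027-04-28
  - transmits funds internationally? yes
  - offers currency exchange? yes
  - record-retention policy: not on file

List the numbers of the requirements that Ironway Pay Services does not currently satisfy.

1, 3, 4, 5, 6, 9, 10, 11

1. tangible net worth $600,000 < $675,000 → not met
2. suspicious-activity review 54 days ago vs limit 60 → met
3. days since last SAR review 22 > 16 → not met
4. condition 'offers currency exchange' holds; record-retention policy absent → not met
5. BSA training 125 days ago vs limit 120 → not met
6. AML compliance program absent → not met
7. designated compliance officers 4 ≥ 2 → met
8. agent due-diligence review 191 days ago vs limit 365 → met
9. condition 'issues stored value' holds; BSA-trained employees 4 < 7 → not met
10. condition 'transmits funds internationally' holds; sanctions-list screening review 857 days ago vs limit 730 → not met
11. regulatory findings open 2 > 1 → not met
Not met: 1, 3, 4, 5, 6, 9, 10, 11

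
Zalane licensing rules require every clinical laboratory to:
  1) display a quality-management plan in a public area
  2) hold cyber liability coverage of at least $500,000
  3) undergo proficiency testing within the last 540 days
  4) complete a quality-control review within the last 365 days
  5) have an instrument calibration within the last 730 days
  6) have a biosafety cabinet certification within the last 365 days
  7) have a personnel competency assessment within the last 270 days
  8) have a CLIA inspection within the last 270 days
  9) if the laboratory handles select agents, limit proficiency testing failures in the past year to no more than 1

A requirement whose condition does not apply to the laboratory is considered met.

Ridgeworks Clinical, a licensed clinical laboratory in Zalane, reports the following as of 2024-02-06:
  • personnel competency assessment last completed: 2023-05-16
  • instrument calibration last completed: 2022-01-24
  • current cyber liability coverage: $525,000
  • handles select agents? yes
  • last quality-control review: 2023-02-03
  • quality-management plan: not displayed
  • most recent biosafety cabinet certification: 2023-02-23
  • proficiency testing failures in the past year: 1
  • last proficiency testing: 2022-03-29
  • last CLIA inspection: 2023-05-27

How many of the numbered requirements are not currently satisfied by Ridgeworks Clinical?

4

1. quality-management plan absent → not met
2. cyber liability coverage $525,000 ≥ $500,000 → met
3. proficiency testing 679 days ago vs limit 540 → not met
4. quality-control review 368 days ago vs limit 365 → not met
5. instrument calibration 743 days ago vs limit 730 → not met
6. biosafety cabinet certification 348 days ago vs limit 365 → met
7. personnel competency assessment 266 days ago vs limit 270 → met
8. CLIA inspection 255 days ago vs limit 270 → met
9. condition 'handles select agents' holds; proficiency testing failures in the past year 1 ≤ 1 → met
Not met: 4 of 9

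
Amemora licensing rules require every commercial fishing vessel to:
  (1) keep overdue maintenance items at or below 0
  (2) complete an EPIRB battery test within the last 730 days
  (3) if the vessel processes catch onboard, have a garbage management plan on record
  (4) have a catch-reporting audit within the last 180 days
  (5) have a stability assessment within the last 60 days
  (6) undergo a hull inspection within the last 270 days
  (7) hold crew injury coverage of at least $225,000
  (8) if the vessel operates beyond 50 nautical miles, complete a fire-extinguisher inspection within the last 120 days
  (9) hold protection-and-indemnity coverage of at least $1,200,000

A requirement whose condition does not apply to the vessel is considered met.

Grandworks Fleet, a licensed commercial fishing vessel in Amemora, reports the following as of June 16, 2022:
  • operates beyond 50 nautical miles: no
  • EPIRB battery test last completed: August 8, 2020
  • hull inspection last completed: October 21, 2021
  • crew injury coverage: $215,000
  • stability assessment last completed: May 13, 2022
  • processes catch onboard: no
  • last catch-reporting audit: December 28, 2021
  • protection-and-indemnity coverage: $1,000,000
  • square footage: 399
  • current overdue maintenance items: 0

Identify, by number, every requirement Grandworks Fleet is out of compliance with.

1. overdue maintenance items 0 ≤ 0 → met
2. EPIRB battery test 677 days ago vs limit 730 → met
3. condition 'processes catch onboard' does not hold → requirement n/a → met
4. catch-reporting audit 170 days ago vs limit 180 → met
5. stability assessment 34 days ago vs limit 60 → met
6. hull inspection 238 days ago vs limit 270 → met
7. crew injury coverage $215,000 < $225,000 → not met
8. condition 'operates beyond 50 nautical miles' does not hold → requirement n/a → met
9. protection-and-indemnity coverage $1,000,000 < $1,200,000 → not met
Not met: 7, 9

7, 9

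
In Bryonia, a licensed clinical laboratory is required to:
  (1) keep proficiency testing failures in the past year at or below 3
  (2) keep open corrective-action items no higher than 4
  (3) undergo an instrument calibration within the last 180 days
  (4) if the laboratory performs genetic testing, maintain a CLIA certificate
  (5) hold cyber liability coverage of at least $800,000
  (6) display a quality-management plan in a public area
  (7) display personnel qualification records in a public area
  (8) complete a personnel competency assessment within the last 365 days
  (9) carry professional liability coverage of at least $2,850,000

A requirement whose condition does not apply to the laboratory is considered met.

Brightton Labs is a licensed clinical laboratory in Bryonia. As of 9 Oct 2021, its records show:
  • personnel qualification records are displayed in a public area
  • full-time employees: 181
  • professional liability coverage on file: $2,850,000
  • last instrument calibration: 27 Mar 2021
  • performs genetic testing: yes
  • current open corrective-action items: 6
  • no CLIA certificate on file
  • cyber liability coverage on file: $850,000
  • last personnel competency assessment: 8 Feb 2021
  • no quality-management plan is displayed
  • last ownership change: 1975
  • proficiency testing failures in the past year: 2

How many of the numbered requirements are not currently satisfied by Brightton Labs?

1. proficiency testing failures in the past year 2 ≤ 3 → met
2. open corrective-action items 6 > 4 → not met
3. instrument calibration 196 days ago vs limit 180 → not met
4. condition 'performs genetic testing' holds; CLIA certificate absent → not met
5. cyber liability coverage $850,000 ≥ $800,000 → met
6. quality-management plan absent → not met
7. personnel qualification records present → met
8. personnel competency assessment 243 days ago vs limit 365 → met
9. professional liability coverage $2,850,000 ≥ $2,850,000 → met
Not met: 4 of 9

4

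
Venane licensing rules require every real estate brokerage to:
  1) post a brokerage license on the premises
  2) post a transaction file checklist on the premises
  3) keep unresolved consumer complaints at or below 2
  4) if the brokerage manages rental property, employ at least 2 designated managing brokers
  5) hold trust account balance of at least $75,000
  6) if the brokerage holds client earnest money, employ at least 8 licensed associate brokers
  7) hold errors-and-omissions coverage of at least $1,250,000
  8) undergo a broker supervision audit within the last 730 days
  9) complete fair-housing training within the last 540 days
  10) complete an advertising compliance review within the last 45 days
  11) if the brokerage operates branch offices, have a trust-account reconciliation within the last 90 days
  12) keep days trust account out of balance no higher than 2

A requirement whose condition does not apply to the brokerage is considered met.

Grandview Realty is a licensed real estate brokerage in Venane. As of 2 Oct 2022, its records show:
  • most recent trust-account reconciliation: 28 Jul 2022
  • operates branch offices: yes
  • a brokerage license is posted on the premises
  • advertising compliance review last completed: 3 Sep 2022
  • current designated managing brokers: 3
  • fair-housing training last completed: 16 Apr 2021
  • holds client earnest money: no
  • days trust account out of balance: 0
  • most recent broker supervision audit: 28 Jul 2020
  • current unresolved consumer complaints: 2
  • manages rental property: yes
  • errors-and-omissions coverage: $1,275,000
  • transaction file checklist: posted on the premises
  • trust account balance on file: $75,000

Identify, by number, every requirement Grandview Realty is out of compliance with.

8

1. brokerage license present → met
2. transaction file checklist present → met
3. unresolved consumer complaints 2 ≤ 2 → met
4. condition 'manages rental property' holds; designated managing brokers 3 ≥ 2 → met
5. trust account balance $75,000 ≥ $75,000 → met
6. condition 'holds client earnest money' does not hold → requirement n/a → met
7. errors-and-omissions coverage $1,275,000 ≥ $1,250,000 → met
8. broker supervision audit 796 days ago vs limit 730 → not met
9. fair-housing training 534 days ago vs limit 540 → met
10. advertising compliance review 29 days ago vs limit 45 → met
11. condition 'operates branch offices' holds; trust-account reconciliation 66 days ago vs limit 90 → met
12. days trust account out of balance 0 ≤ 2 → met
Not met: 8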